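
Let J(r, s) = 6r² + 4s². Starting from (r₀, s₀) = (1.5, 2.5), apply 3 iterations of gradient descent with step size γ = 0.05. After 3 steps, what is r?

0.096

∇J = (12r, 8s)
(r₁, s₁) = (1.5, 2.5) − 0.05·(18, 20) = (0.6, 1.5)
(r₂, s₂) = (0.6, 1.5) − 0.05·(7.2, 12) = (0.24, 0.9)
(r₃, s₃) = (0.24, 0.9) − 0.05·(2.88, 7.2) = (0.096, 0.54)
r = 0.096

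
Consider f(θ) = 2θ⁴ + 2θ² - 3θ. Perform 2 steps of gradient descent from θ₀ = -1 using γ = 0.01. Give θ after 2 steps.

f′(θ) = 8θ³ + 4θ - 3
θ₁ = -1 − 0.01·(-15) = -0.85
θ₂ = -0.85 − 0.01·(-11.313) = -0.73687

-0.73687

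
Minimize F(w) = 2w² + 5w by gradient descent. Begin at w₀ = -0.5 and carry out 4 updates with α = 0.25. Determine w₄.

F′(w) = 4w + 5
Step 1: F′(-0.5) = 3; w₁ = -0.5 − 0.25·3 = -1.25
Step 2: F′(-1.25) = 0; w₂ = -1.25 − 0.25·0 = -1.25
Step 3: F′(-1.25) = 0; w₃ = -1.25 − 0.25·0 = -1.25
Step 4: F′(-1.25) = 0; w₄ = -1.25 − 0.25·0 = -1.25

-1.25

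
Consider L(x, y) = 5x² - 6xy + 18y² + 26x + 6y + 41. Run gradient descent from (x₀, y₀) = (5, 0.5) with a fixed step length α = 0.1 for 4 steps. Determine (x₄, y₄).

(3.892, -32.0344)

∇L = (10x - 6y + 26, -6x + 36y + 6)
(x₁, y₁) = (5, 0.5) − 0.1·(73, -6) = (-2.3, 1.1)
(x₂, y₂) = (-2.3, 1.1) − 0.1·(-3.6, 59.4) = (-1.94, -4.84)
(x₃, y₃) = (-1.94, -4.84) − 0.1·(35.64, -156.6) = (-5.504, 10.82)
(x₄, y₄) = (-5.504, 10.82) − 0.1·(-93.96, 428.544) = (3.892, -32.0344)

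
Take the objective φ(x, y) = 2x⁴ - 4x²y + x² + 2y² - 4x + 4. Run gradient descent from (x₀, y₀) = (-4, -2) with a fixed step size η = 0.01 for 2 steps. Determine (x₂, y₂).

∇φ = (8x³ - 8xy + 2x - 4, -4x² + 4y)
Step 1: at (-4, -2), ∇φ = (-588, -72) → (-4, -2) − 0.01·(-588, -72) = (1.88, -1.28)
Step 2: at (1.88, -1.28), ∇φ = (72.168576, -19.2576) → (1.88, -1.28) − 0.01·(72.168576, -19.2576) = (1.15831424, -1.087424)

(1.15831424, -1.087424)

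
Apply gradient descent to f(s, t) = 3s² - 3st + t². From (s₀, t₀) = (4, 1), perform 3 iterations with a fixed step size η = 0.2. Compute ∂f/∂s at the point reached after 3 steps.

-2.496

∇f = (6s - 3t, -3s + 2t)
Step 1: at (4, 1), ∇f = (21, -10) → (4, 1) − 0.2·(21, -10) = (-0.2, 3)
Step 2: at (-0.2, 3), ∇f = (-10.2, 6.6) → (-0.2, 3) − 0.2·(-10.2, 6.6) = (1.84, 1.68)
Step 3: at (1.84, 1.68), ∇f = (6, -2.16) → (1.84, 1.68) − 0.2·(6, -2.16) = (0.64, 2.112)
∂f/∂s at (0.64, 2.112) = -2.496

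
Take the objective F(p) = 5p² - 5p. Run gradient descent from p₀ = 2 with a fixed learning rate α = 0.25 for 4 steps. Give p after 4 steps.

8.09375

F′(p) = 10p - 5
Step 1: F′(2) = 15; p₁ = 2 − 0.25·15 = -1.75
Step 2: F′(-1.75) = -22.5; p₂ = -1.75 − 0.25·(-22.5) = 3.875
Step 3: F′(3.875) = 33.75; p₃ = 3.875 − 0.25·33.75 = -4.5625
Step 4: F′(-4.5625) = -50.625; p₄ = -4.5625 − 0.25·(-50.625) = 8.09375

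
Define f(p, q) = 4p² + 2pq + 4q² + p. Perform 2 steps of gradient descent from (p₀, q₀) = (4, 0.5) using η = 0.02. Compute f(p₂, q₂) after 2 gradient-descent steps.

∇f = (8p + 2q + 1, 2p + 8q)
(p₁, q₁) = (4, 0.5) − 0.02·(34, 12) = (3.32, 0.26)
(p₂, q₂) = (3.32, 0.26) − 0.02·(28.08, 8.72) = (2.7584, 0.0856)
f(2.7584, 0.0856) = 33.69502976

33.69502976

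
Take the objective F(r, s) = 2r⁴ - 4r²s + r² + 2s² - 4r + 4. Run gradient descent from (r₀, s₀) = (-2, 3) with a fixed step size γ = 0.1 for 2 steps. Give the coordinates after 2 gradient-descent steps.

∇F = (8r³ - 8rs + 2r - 4, -4r² + 4s)
(r₁, s₁) = (-2, 3) − 0.1·(-24, -4) = (0.4, 3.4)
(r₂, s₂) = (0.4, 3.4) − 0.1·(-13.568, 12.96) = (1.7568, 2.104)

(1.7568, 2.104)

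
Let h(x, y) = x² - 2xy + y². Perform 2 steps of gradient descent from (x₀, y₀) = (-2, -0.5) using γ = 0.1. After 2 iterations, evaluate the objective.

∇h = (2x - 2y, -2x + 2y)
Step 1: at (-2, -0.5), ∇h = (-3, 3) → (-2, -0.5) − 0.1·(-3, 3) = (-1.7, -0.8)
Step 2: at (-1.7, -0.8), ∇h = (-1.8, 1.8) → (-1.7, -0.8) − 0.1·(-1.8, 1.8) = (-1.52, -0.98)
h(-1.52, -0.98) = 0.2916

0.2916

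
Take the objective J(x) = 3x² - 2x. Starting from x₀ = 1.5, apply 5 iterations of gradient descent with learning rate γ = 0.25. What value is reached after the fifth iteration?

J′(x) = 6x - 2
Step 1: J′(1.5) = 7; x₁ = 1.5 − 0.25·7 = -0.25
Step 2: J′(-0.25) = -3.5; x₂ = -0.25 − 0.25·(-3.5) = 0.625
Step 3: J′(0.625) = 1.75; x₃ = 0.625 − 0.25·1.75 = 0.1875
Step 4: J′(0.1875) = -0.875; x₄ = 0.1875 − 0.25·(-0.875) = 0.40625
Step 5: J′(0.40625) = 0.4375; x₅ = 0.40625 − 0.25·0.4375 = 0.296875

0.296875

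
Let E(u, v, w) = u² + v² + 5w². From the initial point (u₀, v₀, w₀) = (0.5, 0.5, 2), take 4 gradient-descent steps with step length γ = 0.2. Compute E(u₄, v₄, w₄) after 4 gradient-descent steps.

20.00839808

∇E = (2u, 2v, 10w)
Step 1: at (0.5, 0.5, 2), ∇E = (1, 1, 20) → (0.5, 0.5, 2) − 0.2·(1, 1, 20) = (0.3, 0.3, -2)
Step 2: at (0.3, 0.3, -2), ∇E = (0.6, 0.6, -20) → (0.3, 0.3, -2) − 0.2·(0.6, 0.6, -20) = (0.18, 0.18, 2)
Step 3: at (0.18, 0.18, 2), ∇E = (0.36, 0.36, 20) → (0.18, 0.18, 2) − 0.2·(0.36, 0.36, 20) = (0.108, 0.108, -2)
Step 4: at (0.108, 0.108, -2), ∇E = (0.216, 0.216, -20) → (0.108, 0.108, -2) − 0.2·(0.216, 0.216, -20) = (0.0648, 0.0648, 2)
E(0.0648, 0.0648, 2) = 20.00839808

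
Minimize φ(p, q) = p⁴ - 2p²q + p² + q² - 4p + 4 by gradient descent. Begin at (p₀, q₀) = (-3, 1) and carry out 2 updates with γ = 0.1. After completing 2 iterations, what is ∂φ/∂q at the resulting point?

-51947.74280192

∇φ = (4p³ - 4pq + 2p - 4, -2p² + 2q)
Step 1: at (-3, 1), ∇φ = (-106, -16) → (-3, 1) − 0.1·(-106, -16) = (7.6, 2.6)
Step 2: at (7.6, 2.6), ∇φ = (1688.064, -110.32) → (7.6, 2.6) − 0.1·(1688.064, -110.32) = (-161.2064, 13.632)
∂φ/∂q at (-161.2064, 13.632) = -51947.74280192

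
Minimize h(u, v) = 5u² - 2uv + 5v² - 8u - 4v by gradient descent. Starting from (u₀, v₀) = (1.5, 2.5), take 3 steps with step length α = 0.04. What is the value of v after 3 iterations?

1.070112

∇h = (10u - 2v - 8, -2u + 10v - 4)
Step 1: at (1.5, 2.5), ∇h = (2, 18) → (1.5, 2.5) − 0.04·(2, 18) = (1.42, 1.78)
Step 2: at (1.42, 1.78), ∇h = (2.64, 10.96) → (1.42, 1.78) − 0.04·(2.64, 10.96) = (1.3144, 1.3416)
Step 3: at (1.3144, 1.3416), ∇h = (2.4608, 6.7872) → (1.3144, 1.3416) − 0.04·(2.4608, 6.7872) = (1.215968, 1.070112)
v = 1.070112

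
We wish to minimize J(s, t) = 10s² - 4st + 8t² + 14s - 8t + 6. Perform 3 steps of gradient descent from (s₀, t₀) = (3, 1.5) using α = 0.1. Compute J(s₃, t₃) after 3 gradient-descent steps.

∇J = (20s - 4t + 14, -4s + 16t - 8)
Step 1: at (3, 1.5), ∇J = (68, 4) → (3, 1.5) − 0.1·(68, 4) = (-3.8, 1.1)
Step 2: at (-3.8, 1.1), ∇J = (-66.4, 24.8) → (-3.8, 1.1) − 0.1·(-66.4, 24.8) = (2.84, -1.38)
Step 3: at (2.84, -1.38), ∇J = (76.32, -41.44) → (2.84, -1.38) − 0.1·(76.32, -41.44) = (-4.792, 2.764)
J(-4.792, 2.764) = 260.53056

260.53056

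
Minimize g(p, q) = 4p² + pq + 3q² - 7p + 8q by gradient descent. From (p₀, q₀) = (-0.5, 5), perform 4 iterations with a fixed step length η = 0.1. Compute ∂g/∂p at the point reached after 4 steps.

-0.5316

∇g = (8p + q - 7, p + 6q + 8)
(p₁, q₁) = (-0.5, 5) − 0.1·(-6, 37.5) = (0.1, 1.25)
(p₂, q₂) = (0.1, 1.25) − 0.1·(-4.95, 15.6) = (0.595, -0.31)
(p₃, q₃) = (0.595, -0.31) − 0.1·(-2.55, 6.735) = (0.85, -0.9835)
(p₄, q₄) = (0.85, -0.9835) − 0.1·(-1.1835, 2.949) = (0.96835, -1.2784)
∂g/∂p at (0.96835, -1.2784) = -0.5316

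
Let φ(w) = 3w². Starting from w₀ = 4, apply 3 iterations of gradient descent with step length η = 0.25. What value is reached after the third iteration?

-0.5

φ′(w) = 6w
Step 1: φ′(4) = 24; w₁ = 4 − 0.25·24 = -2
Step 2: φ′(-2) = -12; w₂ = -2 − 0.25·(-12) = 1
Step 3: φ′(1) = 6; w₃ = 1 − 0.25·6 = -0.5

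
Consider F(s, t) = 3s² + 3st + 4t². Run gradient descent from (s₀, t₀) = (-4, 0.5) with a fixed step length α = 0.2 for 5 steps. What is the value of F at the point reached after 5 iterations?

26.1358952448

∇F = (6s + 3t, 3s + 8t)
Step 1: at (-4, 0.5), ∇F = (-22.5, -8) → (-4, 0.5) − 0.2·(-22.5, -8) = (0.5, 2.1)
Step 2: at (0.5, 2.1), ∇F = (9.3, 18.3) → (0.5, 2.1) − 0.2·(9.3, 18.3) = (-1.36, -1.56)
Step 3: at (-1.36, -1.56), ∇F = (-12.84, -16.56) → (-1.36, -1.56) − 0.2·(-12.84, -16.56) = (1.208, 1.752)
Step 4: at (1.208, 1.752), ∇F = (12.504, 17.64) → (1.208, 1.752) − 0.2·(12.504, 17.64) = (-1.2928, -1.776)
Step 5: at (-1.2928, -1.776), ∇F = (-13.0848, -18.0864) → (-1.2928, -1.776) − 0.2·(-13.0848, -18.0864) = (1.32416, 1.84128)
F(1.32416, 1.84128) = 26.1358952448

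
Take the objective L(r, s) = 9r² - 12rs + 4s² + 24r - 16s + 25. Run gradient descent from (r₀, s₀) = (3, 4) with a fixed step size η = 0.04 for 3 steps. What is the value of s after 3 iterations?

4.76928

∇L = (18r - 12s + 24, -12r + 8s - 16)
(r₁, s₁) = (3, 4) − 0.04·(30, -20) = (1.8, 4.8)
(r₂, s₂) = (1.8, 4.8) − 0.04·(-1.2, 0.8) = (1.848, 4.768)
(r₃, s₃) = (1.848, 4.768) − 0.04·(0.048, -0.032) = (1.84608, 4.76928)
s = 4.76928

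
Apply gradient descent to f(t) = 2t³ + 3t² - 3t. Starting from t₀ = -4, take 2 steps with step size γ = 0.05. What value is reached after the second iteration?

f′(t) = 6t² + 6t - 3
t₁ = -4 − 0.05·69 = -7.45
t₂ = -7.45 − 0.05·285.315 = -21.71575

-21.71575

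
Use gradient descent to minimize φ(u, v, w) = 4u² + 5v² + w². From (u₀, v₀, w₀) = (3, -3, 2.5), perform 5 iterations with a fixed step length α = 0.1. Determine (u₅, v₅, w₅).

(0.00096, 0, 0.8192)

∇φ = (8u, 10v, 2w)
(u₁, v₁, w₁) = (3, -3, 2.5) − 0.1·(24, -30, 5) = (0.6, 0, 2)
(u₂, v₂, w₂) = (0.6, 0, 2) − 0.1·(4.8, 0, 4) = (0.12, 0, 1.6)
(u₃, v₃, w₃) = (0.12, 0, 1.6) − 0.1·(0.96, 0, 3.2) = (0.024, 0, 1.28)
(u₄, v₄, w₄) = (0.024, 0, 1.28) − 0.1·(0.192, 0, 2.56) = (0.0048, 0, 1.024)
(u₅, v₅, w₅) = (0.0048, 0, 1.024) − 0.1·(0.0384, 0, 2.048) = (0.00096, 0, 0.8192)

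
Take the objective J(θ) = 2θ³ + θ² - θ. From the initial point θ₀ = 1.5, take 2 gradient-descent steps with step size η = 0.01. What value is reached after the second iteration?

J′(θ) = 6θ² + 2θ - 1
θ₁ = 1.5 − 0.01·15.5 = 1.345
θ₂ = 1.345 − 0.01·12.54415 = 1.2195585

1.2195585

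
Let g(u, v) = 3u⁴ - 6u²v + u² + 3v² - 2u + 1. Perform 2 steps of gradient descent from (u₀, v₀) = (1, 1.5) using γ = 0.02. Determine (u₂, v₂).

(1.16508928, 1.417728)

∇g = (12u³ - 12uv + 2u - 2, -6u² + 6v)
Step 1: at (1, 1.5), ∇g = (-6, 3) → (1, 1.5) − 0.02·(-6, 3) = (1.12, 1.44)
Step 2: at (1.12, 1.44), ∇g = (-2.254464, 1.1136) → (1.12, 1.44) − 0.02·(-2.254464, 1.1136) = (1.16508928, 1.417728)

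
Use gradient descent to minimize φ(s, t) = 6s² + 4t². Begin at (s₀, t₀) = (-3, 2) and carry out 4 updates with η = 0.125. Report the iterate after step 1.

∇φ = (12s, 8t)
(s₁, t₁) = (-3, 2) − 0.125·(-36, 16) = (1.5, 0)

(1.5, 0)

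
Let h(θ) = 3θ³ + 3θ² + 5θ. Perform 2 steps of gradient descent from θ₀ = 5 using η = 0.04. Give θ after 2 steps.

h′(θ) = 9θ² + 6θ + 5
θ₁ = 5 − 0.04·260 = -5.4
θ₂ = -5.4 − 0.04·235.04 = -14.8016

-14.8016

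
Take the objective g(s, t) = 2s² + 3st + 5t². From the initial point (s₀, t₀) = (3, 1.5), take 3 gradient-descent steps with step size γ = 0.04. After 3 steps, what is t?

-0.202176

∇g = (4s + 3t, 3s + 10t)
Step 1: at (3, 1.5), ∇g = (16.5, 24) → (3, 1.5) − 0.04·(16.5, 24) = (2.34, 0.54)
Step 2: at (2.34, 0.54), ∇g = (10.98, 12.42) → (2.34, 0.54) − 0.04·(10.98, 12.42) = (1.9008, 0.0432)
Step 3: at (1.9008, 0.0432), ∇g = (7.7328, 6.1344) → (1.9008, 0.0432) − 0.04·(7.7328, 6.1344) = (1.591488, -0.202176)
t = -0.202176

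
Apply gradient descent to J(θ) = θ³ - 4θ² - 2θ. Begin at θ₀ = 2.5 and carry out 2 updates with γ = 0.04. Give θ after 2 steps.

2.721572

J′(θ) = 3θ² - 8θ - 2
Step 1: J′(2.5) = -3.25; θ₁ = 2.5 − 0.04·(-3.25) = 2.63
Step 2: J′(2.63) = -2.2893; θ₂ = 2.63 − 0.04·(-2.2893) = 2.721572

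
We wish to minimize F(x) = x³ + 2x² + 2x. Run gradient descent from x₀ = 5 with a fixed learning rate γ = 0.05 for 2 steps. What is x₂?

F′(x) = 3x² + 4x + 2
x₁ = 5 − 0.05·97 = 0.15
x₂ = 0.15 − 0.05·2.6675 = 0.016625

0.016625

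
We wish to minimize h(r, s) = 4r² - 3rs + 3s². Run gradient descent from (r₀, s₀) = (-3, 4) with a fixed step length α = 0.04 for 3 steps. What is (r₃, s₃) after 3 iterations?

∇h = (8r - 3s, -3r + 6s)
(r₁, s₁) = (-3, 4) − 0.04·(-36, 33) = (-1.56, 2.68)
(r₂, s₂) = (-1.56, 2.68) − 0.04·(-20.52, 20.76) = (-0.7392, 1.8496)
(r₃, s₃) = (-0.7392, 1.8496) − 0.04·(-11.4624, 13.3152) = (-0.280704, 1.316992)

(-0.280704, 1.316992)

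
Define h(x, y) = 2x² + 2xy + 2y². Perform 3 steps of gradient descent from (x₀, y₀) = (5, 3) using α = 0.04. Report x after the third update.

2.534592

∇h = (4x + 2y, 2x + 4y)
(x₁, y₁) = (5, 3) − 0.04·(26, 22) = (3.96, 2.12)
(x₂, y₂) = (3.96, 2.12) − 0.04·(20.08, 16.4) = (3.1568, 1.464)
(x₃, y₃) = (3.1568, 1.464) − 0.04·(15.5552, 12.1696) = (2.534592, 0.977216)
x = 2.534592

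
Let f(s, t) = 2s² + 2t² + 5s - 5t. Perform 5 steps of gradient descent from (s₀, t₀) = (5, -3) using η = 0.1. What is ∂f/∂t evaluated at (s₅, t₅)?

∇f = (4s + 5, 4t - 5)
(s₁, t₁) = (5, -3) − 0.1·(25, -17) = (2.5, -1.3)
(s₂, t₂) = (2.5, -1.3) − 0.1·(15, -10.2) = (1, -0.28)
(s₃, t₃) = (1, -0.28) − 0.1·(9, -6.12) = (0.1, 0.332)
(s₄, t₄) = (0.1, 0.332) − 0.1·(5.4, -3.672) = (-0.44, 0.6992)
(s₅, t₅) = (-0.44, 0.6992) − 0.1·(3.24, -2.2032) = (-0.764, 0.91952)
∂f/∂t at (-0.764, 0.91952) = -1.32192

-1.32192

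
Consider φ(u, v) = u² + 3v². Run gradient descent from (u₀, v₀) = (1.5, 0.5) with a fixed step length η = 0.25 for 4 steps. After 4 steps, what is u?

∇φ = (2u, 6v)
Step 1: at (1.5, 0.5), ∇φ = (3, 3) → (1.5, 0.5) − 0.25·(3, 3) = (0.75, -0.25)
Step 2: at (0.75, -0.25), ∇φ = (1.5, -1.5) → (0.75, -0.25) − 0.25·(1.5, -1.5) = (0.375, 0.125)
Step 3: at (0.375, 0.125), ∇φ = (0.75, 0.75) → (0.375, 0.125) − 0.25·(0.75, 0.75) = (0.1875, -0.0625)
Step 4: at (0.1875, -0.0625), ∇φ = (0.375, -0.375) → (0.1875, -0.0625) − 0.25·(0.375, -0.375) = (0.09375, 0.03125)
u = 0.09375

0.09375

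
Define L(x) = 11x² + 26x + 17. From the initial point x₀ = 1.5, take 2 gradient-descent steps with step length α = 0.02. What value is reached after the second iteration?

-0.3408

L′(x) = 22x + 26
Step 1: L′(1.5) = 59; x₁ = 1.5 − 0.02·59 = 0.32
Step 2: L′(0.32) = 33.04; x₂ = 0.32 − 0.02·33.04 = -0.3408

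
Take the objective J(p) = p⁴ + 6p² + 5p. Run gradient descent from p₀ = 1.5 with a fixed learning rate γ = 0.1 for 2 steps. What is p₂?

J′(p) = 4p³ + 12p + 5
p₁ = 1.5 − 0.1·36.5 = -2.15
p₂ = -2.15 − 0.1·(-60.5535) = 3.90535

3.90535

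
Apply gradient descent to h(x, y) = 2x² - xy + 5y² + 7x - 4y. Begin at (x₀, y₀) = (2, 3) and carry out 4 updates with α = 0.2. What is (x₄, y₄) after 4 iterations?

∇h = (4x - y + 7, -x + 10y - 4)
Step 1: at (2, 3), ∇h = (12, 24) → (2, 3) − 0.2·(12, 24) = (-0.4, -1.8)
Step 2: at (-0.4, -1.8), ∇h = (7.2, -21.6) → (-0.4, -1.8) − 0.2·(7.2, -21.6) = (-1.84, 2.52)
Step 3: at (-1.84, 2.52), ∇h = (-2.88, 23.04) → (-1.84, 2.52) − 0.2·(-2.88, 23.04) = (-1.264, -2.088)
Step 4: at (-1.264, -2.088), ∇h = (4.032, -23.616) → (-1.264, -2.088) − 0.2·(4.032, -23.616) = (-2.0704, 2.6352)

(-2.0704, 2.6352)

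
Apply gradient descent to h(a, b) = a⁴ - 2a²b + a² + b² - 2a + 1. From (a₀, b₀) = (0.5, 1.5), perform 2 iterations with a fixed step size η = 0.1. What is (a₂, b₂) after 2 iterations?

∇h = (4a³ - 4ab + 2a - 2, -2a² + 2b)
Step 1: at (0.5, 1.5), ∇h = (-3.5, 2.5) → (0.5, 1.5) − 0.1·(-3.5, 2.5) = (0.85, 1.25)
Step 2: at (0.85, 1.25), ∇h = (-2.0935, 1.055) → (0.85, 1.25) − 0.1·(-2.0935, 1.055) = (1.05935, 1.1445)

(1.05935, 1.1445)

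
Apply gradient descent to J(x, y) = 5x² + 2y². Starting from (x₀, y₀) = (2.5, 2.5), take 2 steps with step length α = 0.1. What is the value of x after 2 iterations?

∇J = (10x, 4y)
Step 1: at (2.5, 2.5), ∇J = (25, 10) → (2.5, 2.5) − 0.1·(25, 10) = (0, 1.5)
Step 2: at (0, 1.5), ∇J = (0, 6) → (0, 1.5) − 0.1·(0, 6) = (0, 0.9)
x = 0

0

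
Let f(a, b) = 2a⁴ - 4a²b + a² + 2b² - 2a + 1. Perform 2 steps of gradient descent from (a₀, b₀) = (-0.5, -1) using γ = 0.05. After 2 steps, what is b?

∇f = (8a³ - 8ab + 2a - 2, -4a² + 4b)
(a₁, b₁) = (-0.5, -1) − 0.05·(-8, -5) = (-0.1, -0.75)
(a₂, b₂) = (-0.1, -0.75) − 0.05·(-2.808, -3.04) = (0.0404, -0.598)
b = -0.598

-0.598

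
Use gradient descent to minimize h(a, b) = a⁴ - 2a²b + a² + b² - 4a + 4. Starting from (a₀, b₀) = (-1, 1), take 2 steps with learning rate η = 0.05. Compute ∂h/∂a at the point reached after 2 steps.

-3.603697370976

∇h = (4a³ - 4ab + 2a - 4, -2a² + 2b)
(a₁, b₁) = (-1, 1) − 0.05·(-6, 0) = (-0.7, 1)
(a₂, b₂) = (-0.7, 1) − 0.05·(-3.972, 1.02) = (-0.5014, 0.949)
∂h/∂a at (-0.5014, 0.949) = -3.603697370976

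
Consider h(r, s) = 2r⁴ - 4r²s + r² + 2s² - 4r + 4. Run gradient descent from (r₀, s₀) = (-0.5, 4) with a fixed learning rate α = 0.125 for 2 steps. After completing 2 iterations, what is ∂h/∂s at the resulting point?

7.6318359375

∇h = (8r³ - 8rs + 2r - 4, -4r² + 4s)
(r₁, s₁) = (-0.5, 4) − 0.125·(10, 15) = (-1.75, 2.125)
(r₂, s₂) = (-1.75, 2.125) − 0.125·(-20.625, -3.75) = (0.828125, 2.59375)
∂h/∂s at (0.828125, 2.59375) = 7.6318359375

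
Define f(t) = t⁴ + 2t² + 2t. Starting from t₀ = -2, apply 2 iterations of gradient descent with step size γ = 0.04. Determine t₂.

-0.46550528

f′(t) = 4t³ + 4t + 2
t₁ = -2 − 0.04·(-38) = -0.48
t₂ = -0.48 − 0.04·(-0.362368) = -0.46550528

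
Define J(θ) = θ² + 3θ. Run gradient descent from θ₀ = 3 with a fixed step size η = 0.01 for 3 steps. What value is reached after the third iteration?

J′(θ) = 2θ + 3
θ₁ = 3 − 0.01·9 = 2.91
θ₂ = 2.91 − 0.01·8.82 = 2.8218
θ₃ = 2.8218 − 0.01·8.6436 = 2.735364

2.735364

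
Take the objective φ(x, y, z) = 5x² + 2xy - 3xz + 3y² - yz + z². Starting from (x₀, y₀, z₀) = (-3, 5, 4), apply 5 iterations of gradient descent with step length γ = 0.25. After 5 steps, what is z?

∇φ = (10x + 2y - 3z, 2x + 6y - z, -3x - y + 2z)
Step 1: at (-3, 5, 4), ∇φ = (-32, 20, 12) → (-3, 5, 4) − 0.25·(-32, 20, 12) = (5, 0, 1)
Step 2: at (5, 0, 1), ∇φ = (47, 9, -13) → (5, 0, 1) − 0.25·(47, 9, -13) = (-6.75, -2.25, 4.25)
Step 3: at (-6.75, -2.25, 4.25), ∇φ = (-84.75, -31.25, 31) → (-6.75, -2.25, 4.25) − 0.25·(-84.75, -31.25, 31) = (14.4375, 5.5625, -3.5)
Step 4: at (14.4375, 5.5625, -3.5), ∇φ = (166, 65.75, -55.875) → (14.4375, 5.5625, -3.5) − 0.25·(166, 65.75, -55.875) = (-27.0625, -10.875, 10.46875)
Step 5: at (-27.0625, -10.875, 10.46875), ∇φ = (-323.78125, -129.84375, 113) → (-27.0625, -10.875, 10.46875) − 0.25·(-323.78125, -129.84375, 113) = (53.8828125, 21.5859375, -17.78125)
z = -17.78125

-17.78125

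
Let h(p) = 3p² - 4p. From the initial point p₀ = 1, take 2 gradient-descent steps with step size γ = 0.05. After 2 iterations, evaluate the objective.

h′(p) = 6p - 4
p₁ = 1 − 0.05·2 = 0.9
p₂ = 0.9 − 0.05·1.4 = 0.83
h(0.83) = -1.2533

-1.2533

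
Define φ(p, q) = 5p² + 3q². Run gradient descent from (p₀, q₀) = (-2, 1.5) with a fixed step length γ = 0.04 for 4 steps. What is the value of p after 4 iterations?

∇φ = (10p, 6q)
(p₁, q₁) = (-2, 1.5) − 0.04·(-20, 9) = (-1.2, 1.14)
(p₂, q₂) = (-1.2, 1.14) − 0.04·(-12, 6.84) = (-0.72, 0.8664)
(p₃, q₃) = (-0.72, 0.8664) − 0.04·(-7.2, 5.1984) = (-0.432, 0.658464)
(p₄, q₄) = (-0.432, 0.658464) − 0.04·(-4.32, 3.950784) = (-0.2592, 0.50043264)
p = -0.2592

-0.2592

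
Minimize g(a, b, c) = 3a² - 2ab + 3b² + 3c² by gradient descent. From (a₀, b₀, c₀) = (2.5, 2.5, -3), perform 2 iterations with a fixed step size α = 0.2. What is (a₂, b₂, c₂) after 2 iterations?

(0.1, 0.1, -0.12)

∇g = (6a - 2b, -2a + 6b, 6c)
(a₁, b₁, c₁) = (2.5, 2.5, -3) − 0.2·(10, 10, -18) = (0.5, 0.5, 0.6)
(a₂, b₂, c₂) = (0.5, 0.5, 0.6) − 0.2·(2, 2, 3.6) = (0.1, 0.1, -0.12)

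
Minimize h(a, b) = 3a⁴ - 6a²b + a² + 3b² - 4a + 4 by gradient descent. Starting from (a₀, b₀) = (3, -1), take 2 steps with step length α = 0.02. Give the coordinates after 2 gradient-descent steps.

(14.10008576, 2.333312)

∇h = (12a³ - 12ab + 2a - 4, -6a² + 6b)
(a₁, b₁) = (3, -1) − 0.02·(362, -60) = (-4.24, 0.2)
(a₂, b₂) = (-4.24, 0.2) − 0.02·(-917.004288, -106.6656) = (14.10008576, 2.333312)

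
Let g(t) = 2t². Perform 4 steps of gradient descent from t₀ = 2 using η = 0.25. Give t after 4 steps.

0

g′(t) = 4t
t₁ = 2 − 0.25·8 = 0
t₂ = 0 − 0.25·0 = 0
t₃ = 0 − 0.25·0 = 0
t₄ = 0 − 0.25·0 = 0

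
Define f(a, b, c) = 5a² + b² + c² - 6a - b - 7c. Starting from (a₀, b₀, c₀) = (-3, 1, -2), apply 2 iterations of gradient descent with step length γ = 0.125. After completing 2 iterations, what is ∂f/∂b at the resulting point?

0.5625

∇f = (10a - 6, 2b - 1, 2c - 7)
(a₁, b₁, c₁) = (-3, 1, -2) − 0.125·(-36, 1, -11) = (1.5, 0.875, -0.625)
(a₂, b₂, c₂) = (1.5, 0.875, -0.625) − 0.125·(9, 0.75, -8.25) = (0.375, 0.78125, 0.40625)
∂f/∂b at (0.375, 0.78125, 0.40625) = 0.5625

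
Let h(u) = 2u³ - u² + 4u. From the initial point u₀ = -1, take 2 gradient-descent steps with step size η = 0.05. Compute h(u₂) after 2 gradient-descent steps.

-58.957448704

h′(u) = 6u² - 2u + 4
Step 1: h′(-1) = 12; u₁ = -1 − 0.05·12 = -1.6
Step 2: h′(-1.6) = 22.56; u₂ = -1.6 − 0.05·22.56 = -2.728
h(-2.728) = -58.957448704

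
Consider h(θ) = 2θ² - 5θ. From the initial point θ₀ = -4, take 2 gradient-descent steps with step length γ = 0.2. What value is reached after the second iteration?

h′(θ) = 4θ - 5
θ₁ = -4 − 0.2·(-21) = 0.2
θ₂ = 0.2 − 0.2·(-4.2) = 1.04

1.04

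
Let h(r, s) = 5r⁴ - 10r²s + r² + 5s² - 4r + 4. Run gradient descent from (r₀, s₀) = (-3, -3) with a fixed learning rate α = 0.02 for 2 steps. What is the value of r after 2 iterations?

∇h = (20r³ - 20rs + 2r - 4, -10r² + 10s)
(r₁, s₁) = (-3, -3) − 0.02·(-730, -120) = (11.6, -0.6)
(r₂, s₂) = (11.6, -0.6) − 0.02·(31376.32, -1351.6) = (-615.9264, 26.432)
r = -615.9264

-615.9264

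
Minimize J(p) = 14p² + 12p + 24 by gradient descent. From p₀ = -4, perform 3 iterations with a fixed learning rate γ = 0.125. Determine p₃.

55.375

J′(p) = 28p + 12
Step 1: J′(-4) = -100; p₁ = -4 − 0.125·(-100) = 8.5
Step 2: J′(8.5) = 250; p₂ = 8.5 − 0.125·250 = -22.75
Step 3: J′(-22.75) = -625; p₃ = -22.75 − 0.125·(-625) = 55.375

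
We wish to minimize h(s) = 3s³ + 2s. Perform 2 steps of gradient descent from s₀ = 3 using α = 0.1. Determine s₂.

-30.781

h′(s) = 9s² + 2
Step 1: h′(3) = 83; s₁ = 3 − 0.1·83 = -5.3
Step 2: h′(-5.3) = 254.81; s₂ = -5.3 − 0.1·254.81 = -30.781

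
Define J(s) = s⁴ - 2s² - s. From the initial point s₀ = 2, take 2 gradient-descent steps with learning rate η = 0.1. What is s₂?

J′(s) = 4s³ - 4s - 1
Step 1: J′(2) = 23; s₁ = 2 − 0.1·23 = -0.3
Step 2: J′(-0.3) = 0.092; s₂ = -0.3 − 0.1·0.092 = -0.3092

-0.3092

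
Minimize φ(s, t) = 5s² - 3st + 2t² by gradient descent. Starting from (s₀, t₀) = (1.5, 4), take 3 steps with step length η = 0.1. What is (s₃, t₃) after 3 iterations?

∇φ = (10s - 3t, -3s + 4t)
(s₁, t₁) = (1.5, 4) − 0.1·(3, 11.5) = (1.2, 2.85)
(s₂, t₂) = (1.2, 2.85) − 0.1·(3.45, 7.8) = (0.855, 2.07)
(s₃, t₃) = (0.855, 2.07) − 0.1·(2.34, 5.715) = (0.621, 1.4985)

(0.621, 1.4985)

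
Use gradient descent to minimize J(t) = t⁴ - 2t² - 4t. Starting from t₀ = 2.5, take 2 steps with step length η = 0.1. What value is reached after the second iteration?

J′(t) = 4t³ - 4t - 4
Step 1: J′(2.5) = 48.5; t₁ = 2.5 − 0.1·48.5 = -2.35
Step 2: J′(-2.35) = -46.5115; t₂ = -2.35 − 0.1·(-46.5115) = 2.30115

2.30115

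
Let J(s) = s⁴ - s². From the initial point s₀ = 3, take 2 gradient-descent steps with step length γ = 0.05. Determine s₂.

J′(s) = 4s³ - 2s
s₁ = 3 − 0.05·102 = -2.1
s₂ = -2.1 − 0.05·(-32.844) = -0.4578

-0.4578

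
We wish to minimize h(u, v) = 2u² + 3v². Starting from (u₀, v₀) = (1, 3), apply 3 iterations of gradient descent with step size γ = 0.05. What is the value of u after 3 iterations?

0.512

∇h = (4u, 6v)
(u₁, v₁) = (1, 3) − 0.05·(4, 18) = (0.8, 2.1)
(u₂, v₂) = (0.8, 2.1) − 0.05·(3.2, 12.6) = (0.64, 1.47)
(u₃, v₃) = (0.64, 1.47) − 0.05·(2.56, 8.82) = (0.512, 1.029)
u = 0.512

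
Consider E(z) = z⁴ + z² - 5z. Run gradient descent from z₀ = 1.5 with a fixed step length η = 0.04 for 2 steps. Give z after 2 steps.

E′(z) = 4z³ + 2z - 5
Step 1: E′(1.5) = 11.5; z₁ = 1.5 − 0.04·11.5 = 1.04
Step 2: E′(1.04) = 1.579456; z₂ = 1.04 − 0.04·1.579456 = 0.97682176

0.97682176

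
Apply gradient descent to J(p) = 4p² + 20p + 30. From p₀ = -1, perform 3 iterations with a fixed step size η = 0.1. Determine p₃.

-2.488

J′(p) = 8p + 20
p₁ = -1 − 0.1·12 = -2.2
p₂ = -2.2 − 0.1·2.4 = -2.44
p₃ = -2.44 − 0.1·0.48 = -2.488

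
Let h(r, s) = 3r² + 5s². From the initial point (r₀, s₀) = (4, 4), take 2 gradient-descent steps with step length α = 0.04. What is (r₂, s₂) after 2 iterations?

∇h = (6r, 10s)
Step 1: at (4, 4), ∇h = (24, 40) → (4, 4) − 0.04·(24, 40) = (3.04, 2.4)
Step 2: at (3.04, 2.4), ∇h = (18.24, 24) → (3.04, 2.4) − 0.04·(18.24, 24) = (2.3104, 1.44)

(2.3104, 1.44)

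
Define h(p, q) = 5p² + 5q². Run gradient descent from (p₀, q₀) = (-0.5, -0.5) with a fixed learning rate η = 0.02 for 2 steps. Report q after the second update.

-0.32

∇h = (10p, 10q)
(p₁, q₁) = (-0.5, -0.5) − 0.02·(-5, -5) = (-0.4, -0.4)
(p₂, q₂) = (-0.4, -0.4) − 0.02·(-4, -4) = (-0.32, -0.32)
q = -0.32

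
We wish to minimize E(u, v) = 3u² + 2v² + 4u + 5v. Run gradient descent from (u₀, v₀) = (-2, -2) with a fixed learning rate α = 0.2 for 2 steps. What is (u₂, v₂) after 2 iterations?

∇E = (6u + 4, 4v + 5)
Step 1: at (-2, -2), ∇E = (-8, -3) → (-2, -2) − 0.2·(-8, -3) = (-0.4, -1.4)
Step 2: at (-0.4, -1.4), ∇E = (1.6, -0.6) → (-0.4, -1.4) − 0.2·(1.6, -0.6) = (-0.72, -1.28)

(-0.72, -1.28)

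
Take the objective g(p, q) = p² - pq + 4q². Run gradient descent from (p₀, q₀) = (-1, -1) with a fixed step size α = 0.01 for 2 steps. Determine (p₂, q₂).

(-0.9795, -0.8655)

∇g = (2p - q, -p + 8q)
Step 1: at (-1, -1), ∇g = (-1, -7) → (-1, -1) − 0.01·(-1, -7) = (-0.99, -0.93)
Step 2: at (-0.99, -0.93), ∇g = (-1.05, -6.45) → (-0.99, -0.93) − 0.01·(-1.05, -6.45) = (-0.9795, -0.8655)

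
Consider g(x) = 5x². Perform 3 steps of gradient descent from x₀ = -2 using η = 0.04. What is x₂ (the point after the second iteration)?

g′(x) = 10x
Step 1: g′(-2) = -20; x₁ = -2 − 0.04·(-20) = -1.2
Step 2: g′(-1.2) = -12; x₂ = -1.2 − 0.04·(-12) = -0.72

-0.72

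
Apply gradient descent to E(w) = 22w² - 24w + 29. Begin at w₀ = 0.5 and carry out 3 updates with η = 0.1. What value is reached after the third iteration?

2.332

E′(w) = 44w - 24
w₁ = 0.5 − 0.1·(-2) = 0.7
w₂ = 0.7 − 0.1·6.8 = 0.02
w₃ = 0.02 − 0.1·(-23.12) = 2.332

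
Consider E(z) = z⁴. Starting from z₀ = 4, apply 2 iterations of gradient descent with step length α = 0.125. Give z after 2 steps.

10948

E′(z) = 4z³
z₁ = 4 − 0.125·256 = -28
z₂ = -28 − 0.125·(-87808) = 10948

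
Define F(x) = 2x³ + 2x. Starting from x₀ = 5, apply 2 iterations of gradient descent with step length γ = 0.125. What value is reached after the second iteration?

F′(x) = 6x² + 2
Step 1: F′(5) = 152; x₁ = 5 − 0.125·152 = -14
Step 2: F′(-14) = 1178; x₂ = -14 − 0.125·1178 = -161.25

-161.25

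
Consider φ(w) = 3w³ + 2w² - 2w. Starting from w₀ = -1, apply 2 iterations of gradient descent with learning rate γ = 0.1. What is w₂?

φ′(w) = 9w² + 4w - 2
w₁ = -1 − 0.1·3 = -1.3
w₂ = -1.3 − 0.1·8.01 = -2.101

-2.101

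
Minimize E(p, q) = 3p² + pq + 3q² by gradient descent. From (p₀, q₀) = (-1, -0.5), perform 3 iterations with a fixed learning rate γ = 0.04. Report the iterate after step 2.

∇E = (6p + q, p + 6q)
Step 1: at (-1, -0.5), ∇E = (-6.5, -4) → (-1, -0.5) − 0.04·(-6.5, -4) = (-0.74, -0.34)
Step 2: at (-0.74, -0.34), ∇E = (-4.78, -2.78) → (-0.74, -0.34) − 0.04·(-4.78, -2.78) = (-0.5488, -0.2288)

(-0.5488, -0.2288)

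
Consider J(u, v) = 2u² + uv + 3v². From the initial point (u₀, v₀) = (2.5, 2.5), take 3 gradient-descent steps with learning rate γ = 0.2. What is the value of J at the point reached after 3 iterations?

0.0192

∇J = (4u + v, u + 6v)
Step 1: at (2.5, 2.5), ∇J = (12.5, 17.5) → (2.5, 2.5) − 0.2·(12.5, 17.5) = (0, -1)
Step 2: at (0, -1), ∇J = (-1, -6) → (0, -1) − 0.2·(-1, -6) = (0.2, 0.2)
Step 3: at (0.2, 0.2), ∇J = (1, 1.4) → (0.2, 0.2) − 0.2·(1, 1.4) = (0, -0.08)
J(0, -0.08) = 0.0192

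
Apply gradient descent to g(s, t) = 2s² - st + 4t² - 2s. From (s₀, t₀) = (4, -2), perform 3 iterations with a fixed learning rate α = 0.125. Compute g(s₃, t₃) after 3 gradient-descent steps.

-0.163330078125

∇g = (4s - t - 2, -s + 8t)
(s₁, t₁) = (4, -2) − 0.125·(16, -20) = (2, 0.5)
(s₂, t₂) = (2, 0.5) − 0.125·(5.5, 2) = (1.3125, 0.25)
(s₃, t₃) = (1.3125, 0.25) − 0.125·(3, 0.6875) = (0.9375, 0.1640625)
g(0.9375, 0.1640625) = -0.163330078125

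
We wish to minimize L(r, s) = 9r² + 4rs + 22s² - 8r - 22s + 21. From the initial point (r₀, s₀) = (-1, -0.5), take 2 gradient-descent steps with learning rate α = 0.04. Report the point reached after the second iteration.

(0.1264, -0.2184)

∇L = (18r + 4s - 8, 4r + 44s - 22)
(r₁, s₁) = (-1, -0.5) − 0.04·(-28, -48) = (0.12, 1.42)
(r₂, s₂) = (0.12, 1.42) − 0.04·(-0.16, 40.96) = (0.1264, -0.2184)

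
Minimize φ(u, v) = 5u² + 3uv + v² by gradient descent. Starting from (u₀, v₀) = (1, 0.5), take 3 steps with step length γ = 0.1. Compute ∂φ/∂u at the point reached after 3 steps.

∇φ = (10u + 3v, 3u + 2v)
(u₁, v₁) = (1, 0.5) − 0.1·(11.5, 4) = (-0.15, 0.1)
(u₂, v₂) = (-0.15, 0.1) − 0.1·(-1.2, -0.25) = (-0.03, 0.125)
(u₃, v₃) = (-0.03, 0.125) − 0.1·(0.075, 0.16) = (-0.0375, 0.109)
∂φ/∂u at (-0.0375, 0.109) = -0.048

-0.048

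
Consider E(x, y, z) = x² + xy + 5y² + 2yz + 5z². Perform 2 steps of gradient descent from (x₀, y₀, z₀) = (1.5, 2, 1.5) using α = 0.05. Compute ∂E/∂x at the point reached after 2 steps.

2.4425

∇E = (2x + y, x + 10y + 2z, 2y + 10z)
(x₁, y₁, z₁) = (1.5, 2, 1.5) − 0.05·(5, 24.5, 19) = (1.25, 0.775, 0.55)
(x₂, y₂, z₂) = (1.25, 0.775, 0.55) − 0.05·(3.275, 10.1, 7.05) = (1.08625, 0.27, 0.1975)
∂E/∂x at (1.08625, 0.27, 0.1975) = 2.4425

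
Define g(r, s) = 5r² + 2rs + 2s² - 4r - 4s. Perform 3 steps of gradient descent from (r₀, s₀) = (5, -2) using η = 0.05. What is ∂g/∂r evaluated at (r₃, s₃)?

∇g = (10r + 2s - 4, 2r + 4s - 4)
(r₁, s₁) = (5, -2) − 0.05·(42, -2) = (2.9, -1.9)
(r₂, s₂) = (2.9, -1.9) − 0.05·(21.2, -5.8) = (1.84, -1.61)
(r₃, s₃) = (1.84, -1.61) − 0.05·(11.18, -6.76) = (1.281, -1.272)
∂g/∂r at (1.281, -1.272) = 6.266

6.266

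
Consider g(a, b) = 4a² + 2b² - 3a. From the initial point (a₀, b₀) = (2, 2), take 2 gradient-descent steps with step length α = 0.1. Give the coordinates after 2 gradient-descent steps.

∇g = (8a - 3, 4b)
(a₁, b₁) = (2, 2) − 0.1·(13, 8) = (0.7, 1.2)
(a₂, b₂) = (0.7, 1.2) − 0.1·(2.6, 4.8) = (0.44, 0.72)

(0.44, 0.72)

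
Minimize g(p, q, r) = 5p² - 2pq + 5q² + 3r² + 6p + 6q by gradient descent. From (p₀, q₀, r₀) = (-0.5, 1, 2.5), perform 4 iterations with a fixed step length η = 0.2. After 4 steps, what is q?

∇g = (10p - 2q + 6, -2p + 10q + 6, 6r)
Step 1: at (-0.5, 1, 2.5), ∇g = (-1, 17, 15) → (-0.5, 1, 2.5) − 0.2·(-1, 17, 15) = (-0.3, -2.4, -0.5)
Step 2: at (-0.3, -2.4, -0.5), ∇g = (7.8, -17.4, -3) → (-0.3, -2.4, -0.5) − 0.2·(7.8, -17.4, -3) = (-1.86, 1.08, 0.1)
Step 3: at (-1.86, 1.08, 0.1), ∇g = (-14.76, 20.52, 0.6) → (-1.86, 1.08, 0.1) − 0.2·(-14.76, 20.52, 0.6) = (1.092, -3.024, -0.02)
Step 4: at (1.092, -3.024, -0.02), ∇g = (22.968, -26.424, -0.12) → (1.092, -3.024, -0.02) − 0.2·(22.968, -26.424, -0.12) = (-3.5016, 2.2608, 0.004)
q = 2.2608

2.2608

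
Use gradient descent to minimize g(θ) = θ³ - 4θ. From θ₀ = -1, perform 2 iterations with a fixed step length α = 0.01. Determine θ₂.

-0.979403

g′(θ) = 3θ² - 4
Step 1: g′(-1) = -1; θ₁ = -1 − 0.01·(-1) = -0.99
Step 2: g′(-0.99) = -1.0597; θ₂ = -0.99 − 0.01·(-1.0597) = -0.979403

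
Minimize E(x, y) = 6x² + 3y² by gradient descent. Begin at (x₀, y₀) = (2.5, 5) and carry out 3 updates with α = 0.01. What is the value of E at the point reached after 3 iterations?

∇E = (12x, 6y)
Step 1: at (2.5, 5), ∇E = (30, 30) → (2.5, 5) − 0.01·(30, 30) = (2.2, 4.7)
Step 2: at (2.2, 4.7), ∇E = (26.4, 28.2) → (2.2, 4.7) − 0.01·(26.4, 28.2) = (1.936, 4.418)
Step 3: at (1.936, 4.418), ∇E = (23.232, 26.508) → (1.936, 4.418) − 0.01·(23.232, 26.508) = (1.70368, 4.15292)
E(1.70368, 4.15292) = 69.1553868336

69.1553868336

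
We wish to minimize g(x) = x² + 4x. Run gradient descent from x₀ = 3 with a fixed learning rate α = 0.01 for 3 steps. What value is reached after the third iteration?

2.70596

g′(x) = 2x + 4
Step 1: g′(3) = 10; x₁ = 3 − 0.01·10 = 2.9
Step 2: g′(2.9) = 9.8; x₂ = 2.9 − 0.01·9.8 = 2.802
Step 3: g′(2.802) = 9.604; x₃ = 2.802 − 0.01·9.604 = 2.70596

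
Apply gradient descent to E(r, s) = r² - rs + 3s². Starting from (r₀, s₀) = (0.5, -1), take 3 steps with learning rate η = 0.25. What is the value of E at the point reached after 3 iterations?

∇E = (2r - s, -r + 6s)
Step 1: at (0.5, -1), ∇E = (2, -6.5) → (0.5, -1) − 0.25·(2, -6.5) = (0, 0.625)
Step 2: at (0, 0.625), ∇E = (-0.625, 3.75) → (0, 0.625) − 0.25·(-0.625, 3.75) = (0.15625, -0.3125)
Step 3: at (0.15625, -0.3125), ∇E = (0.625, -2.03125) → (0.15625, -0.3125) − 0.25·(0.625, -2.03125) = (0, 0.1953125)
E(0, 0.1953125) = 0.11444091796875

0.11444091796875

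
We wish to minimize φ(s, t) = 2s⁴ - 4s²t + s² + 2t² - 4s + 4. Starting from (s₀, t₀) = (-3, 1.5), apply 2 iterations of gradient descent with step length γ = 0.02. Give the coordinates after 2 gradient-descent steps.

∇φ = (8s³ - 8st + 2s - 4, -4s² + 4t)
(s₁, t₁) = (-3, 1.5) − 0.02·(-190, -30) = (0.8, 2.1)
(s₂, t₂) = (0.8, 2.1) − 0.02·(-11.744, 5.84) = (1.03488, 1.9832)

(1.03488, 1.9832)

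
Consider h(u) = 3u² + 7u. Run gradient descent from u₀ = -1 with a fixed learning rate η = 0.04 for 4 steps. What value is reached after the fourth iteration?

h′(u) = 6u + 7
Step 1: h′(-1) = 1; u₁ = -1 − 0.04·1 = -1.04
Step 2: h′(-1.04) = 0.76; u₂ = -1.04 − 0.04·0.76 = -1.0704
Step 3: h′(-1.0704) = 0.5776; u₃ = -1.0704 − 0.04·0.5776 = -1.093504
Step 4: h′(-1.093504) = 0.438976; u₄ = -1.093504 − 0.04·0.438976 = -1.11106304

-1.11106304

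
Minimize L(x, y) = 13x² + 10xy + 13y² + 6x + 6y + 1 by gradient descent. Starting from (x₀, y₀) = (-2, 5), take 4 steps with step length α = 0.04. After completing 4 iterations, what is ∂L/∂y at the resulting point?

∇L = (26x + 10y + 6, 10x + 26y + 6)
Step 1: at (-2, 5), ∇L = (4, 116) → (-2, 5) − 0.04·(4, 116) = (-2.16, 0.36)
Step 2: at (-2.16, 0.36), ∇L = (-46.56, -6.24) → (-2.16, 0.36) − 0.04·(-46.56, -6.24) = (-0.2976, 0.6096)
Step 3: at (-0.2976, 0.6096), ∇L = (4.3584, 18.8736) → (-0.2976, 0.6096) − 0.04·(4.3584, 18.8736) = (-0.471936, -0.145344)
Step 4: at (-0.471936, -0.145344), ∇L = (-7.723776, -2.498304) → (-0.471936, -0.145344) − 0.04·(-7.723776, -2.498304) = (-0.16298496, -0.04541184)
∂L/∂y at (-0.16298496, -0.04541184) = 3.18944256

3.18944256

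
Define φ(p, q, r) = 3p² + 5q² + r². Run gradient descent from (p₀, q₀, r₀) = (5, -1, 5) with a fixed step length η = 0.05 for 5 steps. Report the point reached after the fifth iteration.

∇φ = (6p, 10q, 2r)
Step 1: at (5, -1, 5), ∇φ = (30, -10, 10) → (5, -1, 5) − 0.05·(30, -10, 10) = (3.5, -0.5, 4.5)
Step 2: at (3.5, -0.5, 4.5), ∇φ = (21, -5, 9) → (3.5, -0.5, 4.5) − 0.05·(21, -5, 9) = (2.45, -0.25, 4.05)
Step 3: at (2.45, -0.25, 4.05), ∇φ = (14.7, -2.5, 8.1) → (2.45, -0.25, 4.05) − 0.05·(14.7, -2.5, 8.1) = (1.715, -0.125, 3.645)
Step 4: at (1.715, -0.125, 3.645), ∇φ = (10.29, -1.25, 7.29) → (1.715, -0.125, 3.645) − 0.05·(10.29, -1.25, 7.29) = (1.2005, -0.0625, 3.2805)
Step 5: at (1.2005, -0.0625, 3.2805), ∇φ = (7.203, -0.625, 6.561) → (1.2005, -0.0625, 3.2805) − 0.05·(7.203, -0.625, 6.561) = (0.84035, -0.03125, 2.95245)

(0.84035, -0.03125, 2.95245)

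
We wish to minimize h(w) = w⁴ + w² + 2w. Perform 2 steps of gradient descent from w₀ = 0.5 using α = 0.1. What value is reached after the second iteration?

-0.08135

h′(w) = 4w³ + 2w + 2
w₁ = 0.5 − 0.1·3.5 = 0.15
w₂ = 0.15 − 0.1·2.3135 = -0.08135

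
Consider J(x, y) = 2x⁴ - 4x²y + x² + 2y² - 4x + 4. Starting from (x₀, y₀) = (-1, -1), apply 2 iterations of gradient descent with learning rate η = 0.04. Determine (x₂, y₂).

(0.07626496, -0.568896)

∇J = (8x³ - 8xy + 2x - 4, -4x² + 4y)
(x₁, y₁) = (-1, -1) − 0.04·(-22, -8) = (-0.12, -0.68)
(x₂, y₂) = (-0.12, -0.68) − 0.04·(-4.906624, -2.7776) = (0.07626496, -0.568896)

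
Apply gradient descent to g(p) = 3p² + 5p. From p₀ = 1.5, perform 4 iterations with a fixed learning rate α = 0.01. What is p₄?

g′(p) = 6p + 5
Step 1: g′(1.5) = 14; p₁ = 1.5 − 0.01·14 = 1.36
Step 2: g′(1.36) = 13.16; p₂ = 1.36 − 0.01·13.16 = 1.2284
Step 3: g′(1.2284) = 12.3704; p₃ = 1.2284 − 0.01·12.3704 = 1.104696
Step 4: g′(1.104696) = 11.628176; p₄ = 1.104696 − 0.01·11.628176 = 0.98841424

0.98841424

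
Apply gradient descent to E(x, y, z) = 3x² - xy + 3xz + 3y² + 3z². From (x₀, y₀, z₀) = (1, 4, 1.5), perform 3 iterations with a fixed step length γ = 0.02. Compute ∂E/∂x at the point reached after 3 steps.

3.893136

∇E = (6x - y + 3z, -x + 6y, 3x + 6z)
(x₁, y₁, z₁) = (1, 4, 1.5) − 0.02·(6.5, 23, 12) = (0.87, 3.54, 1.26)
(x₂, y₂, z₂) = (0.87, 3.54, 1.26) − 0.02·(5.46, 20.37, 10.17) = (0.7608, 3.1326, 1.0566)
(x₃, y₃, z₃) = (0.7608, 3.1326, 1.0566) − 0.02·(4.602, 18.0348, 8.622) = (0.66876, 2.771904, 0.88416)
∂E/∂x at (0.66876, 2.771904, 0.88416) = 3.893136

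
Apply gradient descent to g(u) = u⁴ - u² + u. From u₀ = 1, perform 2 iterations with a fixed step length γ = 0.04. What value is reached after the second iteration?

g′(u) = 4u³ - 2u + 1
Step 1: g′(1) = 3; u₁ = 1 − 0.04·3 = 0.88
Step 2: g′(0.88) = 1.965888; u₂ = 0.88 − 0.04·1.965888 = 0.80136448

0.80136448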